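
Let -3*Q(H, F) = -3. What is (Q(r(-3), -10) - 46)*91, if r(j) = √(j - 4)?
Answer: -4095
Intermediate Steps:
r(j) = √(-4 + j)
Q(H, F) = 1 (Q(H, F) = -⅓*(-3) = 1)
(Q(r(-3), -10) - 46)*91 = (1 - 46)*91 = -45*91 = -4095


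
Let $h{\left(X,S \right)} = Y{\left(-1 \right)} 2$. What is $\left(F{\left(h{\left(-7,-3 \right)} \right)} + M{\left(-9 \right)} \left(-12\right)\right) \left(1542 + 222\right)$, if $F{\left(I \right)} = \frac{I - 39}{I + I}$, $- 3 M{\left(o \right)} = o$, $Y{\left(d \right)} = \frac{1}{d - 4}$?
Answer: $23373$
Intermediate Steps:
$Y{\left(d \right)} = \frac{1}{-4 + d}$
$M{\left(o \right)} = - \frac{o}{3}$
$h{\left(X,S \right)} = - \frac{2}{5}$ ($h{\left(X,S \right)} = \frac{1}{-4 - 1} \cdot 2 = \frac{1}{-5} \cdot 2 = \left(- \frac{1}{5}\right) 2 = - \frac{2}{5}$)
$F{\left(I \right)} = \frac{-39 + I}{2 I}$
$\left(F{\left(h{\left(-7,-3 \right)} \right)} + M{\left(-9 \right)} \left(-12\right)\right) \left(1542 + 222\right) = \left(\frac{-39 - \frac{2}{5}}{2 \left(- \frac{2}{5}\right)} + \left(- \frac{1}{3}\right) \left(-9\right) \left(-12\right)\right) \left(1542 + 222\right) = \left(\frac{1}{2} \left(- \frac{5}{2}\right) \left(- \frac{197}{5}\right) + 3 \left(-12\right)\right) 1764 = \left(\frac{197}{4} - 36\right) 1764 = \frac{53}{4} \cdot 1764 = 23373$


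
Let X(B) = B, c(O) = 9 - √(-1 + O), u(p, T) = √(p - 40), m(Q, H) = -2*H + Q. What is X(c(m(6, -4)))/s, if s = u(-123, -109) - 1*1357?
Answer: -(9 - √13)/(1357 - I*√163) ≈ -0.0039749 - 3.7397e-5*I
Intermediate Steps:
m(Q, H) = Q - 2*H
u(p, T) = √(-40 + p)
s = -1357 + I*√163 (s = √(-40 - 123) - 1*1357 = √(-163) - 1357 = I*√163 - 1357 = -1357 + I*√163 ≈ -1357.0 + 12.767*I)
X(c(m(6, -4)))/s = (9 - √(-1 + (6 - 2*(-4))))/(-1357 + I*√163) = (9 - √(-1 + (6 + 8)))/(-1357 + I*√163) = (9 - √(-1 + 14))/(-1357 + I*√163) = (9 - √13)/(-1357 + I*√163)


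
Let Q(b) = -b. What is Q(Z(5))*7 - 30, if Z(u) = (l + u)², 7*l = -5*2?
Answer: -835/7 ≈ -119.29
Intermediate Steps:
l = -10/7 (l = (-5*2)/7 = (⅐)*(-10) = -10/7 ≈ -1.4286)
Z(u) = (-10/7 + u)²
Q(Z(5))*7 - 30 = -(-10 + 7*5)²/49*7 - 30 = -(-10 + 35)²/49*7 - 30 = -25²/49*7 - 30 = -625/49*7 - 30 = -625/7 - 30 = -835/7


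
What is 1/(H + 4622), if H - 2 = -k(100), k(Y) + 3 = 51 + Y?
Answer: 1/4476 ≈ 0.00022341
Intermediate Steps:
k(Y) = 48 + Y (k(Y) = -3 + (51 + Y) = 48 + Y)
H = -146 (H = 2 - (48 + 100) = 2 - 1*148 = 2 - 148 = -146)
1/(H + 4622) = 1/(-146 + 4622) = 1/4476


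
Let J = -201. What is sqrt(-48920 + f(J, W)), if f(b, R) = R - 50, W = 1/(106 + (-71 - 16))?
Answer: 3*I*sqrt(1964239)/19 ≈ 221.29*I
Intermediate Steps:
W = 1/19 (W = 1/(106 - 87) = 1/19 ≈ 0.052632)
f(b, R) = -50 + R
sqrt(-48920 + f(J, W)) = sqrt(-48920 + (-50 + 1/19)) = sqrt(-48920 - 949/19) = sqrt(-930429/19) = 3*I*sqrt(1964239)/19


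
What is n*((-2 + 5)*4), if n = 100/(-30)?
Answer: -40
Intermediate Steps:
n = -10/3 (n = 100*(-1/30) = -10/3 ≈ -3.3333)
n*((-2 + 5)*4) = -10*(-2 + 5)*4/3 = -10*4 = -10/3*12 = -40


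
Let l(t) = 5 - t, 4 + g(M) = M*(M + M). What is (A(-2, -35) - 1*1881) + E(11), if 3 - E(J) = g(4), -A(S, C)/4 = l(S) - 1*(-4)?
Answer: -1950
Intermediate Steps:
g(M) = -4 + 2*M**2 (g(M) = -4 + M*(M + M) = -4 + M*(2*M) = -4 + 2*M**2)
A(S, C) = -36 + 4*S (A(S, C) = -4*((5 - S) - 1*(-4)) = -4*((5 - S) + 4) = -4*(9 - S) = -36 + 4*S)
E(J) = -25 (E(J) = 3 - (-4 + 2*4**2) = 3 - (-4 + 2*16) = 3 - (-4 + 32) = 3 - 1*28 = 3 - 28 = -25)
(A(-2, -35) - 1*1881) + E(11) = ((-36 + 4*(-2)) - 1*1881) - 25 = ((-36 - 8) - 1881) - 25 = (-44 - 1881) - 25 = -1925 - 25 = -1950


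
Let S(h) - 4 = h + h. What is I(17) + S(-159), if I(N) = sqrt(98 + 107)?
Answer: -314 + sqrt(205) ≈ -299.68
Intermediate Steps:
S(h) = 4 + 2*h (S(h) = 4 + (h + h) = 4 + 2*h)
I(N) = sqrt(205)
I(17) + S(-159) = sqrt(205) + (4 + 2*(-159)) = sqrt(205) + (4 - 318) = sqrt(205) - 314 = -314 + sqrt(205)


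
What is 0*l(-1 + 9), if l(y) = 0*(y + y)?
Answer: 0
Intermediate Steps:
l(y) = 0 (l(y) = 0*(2*y) = 0)
0*l(-1 + 9) = 0*0 = 0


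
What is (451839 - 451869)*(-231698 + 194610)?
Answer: 1112640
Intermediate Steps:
(451839 - 451869)*(-231698 + 194610) = -30*(-37088) = 1112640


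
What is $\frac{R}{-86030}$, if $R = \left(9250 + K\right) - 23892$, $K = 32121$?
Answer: $- \frac{2497}{12290} \approx -0.20317$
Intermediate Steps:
$R = 17479$ ($R = \left(9250 + 32121\right) - 23892 = 41371 - 23892 = 17479$)
$\frac{R}{-86030} = \frac{17479}{-86030} = 17479 \left(- \frac{1}{86030}\right) = - \frac{2497}{12290}$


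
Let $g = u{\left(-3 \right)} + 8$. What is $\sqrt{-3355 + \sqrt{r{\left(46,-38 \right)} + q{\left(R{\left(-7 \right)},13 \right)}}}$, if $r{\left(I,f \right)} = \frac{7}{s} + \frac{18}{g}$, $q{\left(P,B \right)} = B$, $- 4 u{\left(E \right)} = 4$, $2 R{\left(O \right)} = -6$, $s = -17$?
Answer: $\frac{\sqrt{-47510155 + 238 \sqrt{53669}}}{119} \approx 57.889 i$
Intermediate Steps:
$R{\left(O \right)} = -3$ ($R{\left(O \right)} = \frac{1}{2} \left(-6\right) = -3$)
$u{\left(E \right)} = -1$ ($u{\left(E \right)} = \left(- \frac{1}{4}\right) 4 = -1$)
$g = 7$ ($g = -1 + 8 = 7$)
$r{\left(I,f \right)} = \frac{257}{119}$ ($r{\left(I,f \right)} = \frac{7}{-17} + \frac{18}{7} = 7 \left(- \frac{1}{17}\right) + 18 \cdot \frac{1}{7} = - \frac{7}{17} + \frac{18}{7} = \frac{257}{119}$)
$\sqrt{-3355 + \sqrt{r{\left(46,-38 \right)} + q{\left(R{\left(-7 \right)},13 \right)}}} = \sqrt{-3355 + \sqrt{\frac{257}{119} + 13}} = \sqrt{-3355 + \sqrt{\frac{1804}{119}}} = \sqrt{-3355 + \frac{2 \sqrt{53669}}{119}}$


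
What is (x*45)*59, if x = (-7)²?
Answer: 130095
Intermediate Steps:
x = 49
(x*45)*59 = (49*45)*59 = 2205*59 = 130095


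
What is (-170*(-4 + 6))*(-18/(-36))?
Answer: -170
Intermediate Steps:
(-170*(-4 + 6))*(-18/(-36)) = (-170*2)*(-18*(-1/36)) = -34*10*(½) = -340*½ = -170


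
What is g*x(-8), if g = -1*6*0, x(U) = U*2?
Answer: 0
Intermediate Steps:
x(U) = 2*U
g = 0 (g = -6*0 = 0)
g*x(-8) = 0*(2*(-8)) = 0*(-16) = 0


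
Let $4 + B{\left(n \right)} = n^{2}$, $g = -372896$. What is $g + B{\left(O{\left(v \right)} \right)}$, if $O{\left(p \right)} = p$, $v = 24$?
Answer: $-372324$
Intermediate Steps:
$B{\left(n \right)} = -4 + n^{2}$
$g + B{\left(O{\left(v \right)} \right)} = -372896 - \left(4 - 24^{2}\right) = -372896 + \left(-4 + 576\right) = -372896 + 572 = -372324$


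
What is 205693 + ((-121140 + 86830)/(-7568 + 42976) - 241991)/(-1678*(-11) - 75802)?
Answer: 208827556501787/1015218176 ≈ 2.0570e+5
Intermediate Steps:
205693 + ((-121140 + 86830)/(-7568 + 42976) - 241991)/(-1678*(-11) - 75802) = 205693 + (-34310/35408 - 241991)/(18458 - 75802) = 205693 + (-34310*1/35408 - 241991)/(-57344) = 205693 + (-17155/17704 - 241991)*(-1/57344) = 205693 - 4284225819/17704*(-1/57344) = 205693 + 4284225819/1015218176 = 208827556501787/1015218176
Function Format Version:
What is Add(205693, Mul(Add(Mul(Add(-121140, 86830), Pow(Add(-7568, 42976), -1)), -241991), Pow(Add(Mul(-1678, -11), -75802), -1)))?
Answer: Rational(208827556501787, 1015218176) ≈ 2.0570e+5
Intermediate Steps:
Add(205693, Mul(Add(Mul(Add(-121140, 86830), Pow(Add(-7568, 42976), -1)), -241991), Pow(Add(Mul(-1678, -11), -75802), -1))) = Add(205693, Mul(Add(Mul(-34310, Pow(35408, -1)), -241991), Pow(Add(18458, -75802), -1))) = Add(205693, Mul(Add(Mul(-34310, Rational(1, 35408)), -241991), Pow(-57344, -1))) = Add(205693, Mul(Add(Rational(-17155, 17704), -241991), Rational(-1, 57344))) = Add(205693, Mul(Rational(-4284225819, 17704), Rational(-1, 57344))) = Add(205693, Rational(4284225819, 1015218176)) = Rational(208827556501787, 1015218176)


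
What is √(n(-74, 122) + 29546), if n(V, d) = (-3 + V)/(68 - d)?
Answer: √9573366/18 ≈ 171.89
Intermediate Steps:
n(V, d) = (-3 + V)/(68 - d)
√(n(-74, 122) + 29546) = √((3 - 1*(-74))/(-68 + 122) + 29546) = √((3 + 74)/54 + 29546) = √((1/54)*77 + 29546) = √(77/54 + 29546) = √(1595561/54) = √9573366/18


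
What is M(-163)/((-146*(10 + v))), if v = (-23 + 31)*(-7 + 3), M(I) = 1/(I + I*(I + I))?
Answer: 1/170155700 ≈ 5.8770e-9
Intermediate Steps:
M(I) = 1/(I + 2*I**2) (M(I) = 1/(I + I*(2*I)) = 1/(I + 2*I**2))
v = -32 (v = 8*(-4) = -32)
M(-163)/((-146*(10 + v))) = (1/((-163)*(1 + 2*(-163))))/((-146*(10 - 32))) = (-1/(163*(1 - 326)))/((-146*(-22))) = -1/163/(-325)/3212 = -1/163*(-1/325)*(1/3212) = (1/52975)*(1/3212) = 1/170155700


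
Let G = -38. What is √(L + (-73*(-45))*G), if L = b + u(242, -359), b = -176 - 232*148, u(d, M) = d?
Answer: 10*I*√1591 ≈ 398.87*I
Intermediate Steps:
b = -34512 (b = -176 - 34336 = -34512)
L = -34270 (L = -34512 + 242 = -34270)
√(L + (-73*(-45))*G) = √(-34270 - 73*(-45)*(-38)) = √(-34270 + 3285*(-38)) = √(-34270 - 124830) = √(-159100) = 10*I*√1591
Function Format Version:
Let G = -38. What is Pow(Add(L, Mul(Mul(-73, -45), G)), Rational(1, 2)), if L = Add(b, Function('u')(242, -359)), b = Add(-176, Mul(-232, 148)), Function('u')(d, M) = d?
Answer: Mul(10, I, Pow(1591, Rational(1, 2))) ≈ Mul(398.87, I)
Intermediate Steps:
b = -34512 (b = Add(-176, -34336) = -34512)
L = -34270 (L = Add(-34512, 242) = -34270)
Pow(Add(L, Mul(Mul(-73, -45), G)), Rational(1, 2)) = Pow(Add(-34270, Mul(Mul(-73, -45), -38)), Rational(1, 2)) = Pow(Add(-34270, Mul(3285, -38)), Rational(1, 2)) = Pow(Add(-34270, -124830), Rational(1, 2)) = Pow(-159100, Rational(1, 2)) = Mul(10, I, Pow(1591, Rational(1, 2)))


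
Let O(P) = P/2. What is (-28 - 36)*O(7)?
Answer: -224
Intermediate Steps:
O(P) = P/2 (O(P) = P*(1/2) = P/2)
(-28 - 36)*O(7) = (-28 - 36)*((1/2)*7) = -64*7/2 = -224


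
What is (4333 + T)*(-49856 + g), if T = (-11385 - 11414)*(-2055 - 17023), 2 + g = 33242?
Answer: -7227356091480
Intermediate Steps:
g = 33240 (g = -2 + 33242 = 33240)
T = 434959322 (T = -22799*(-19078) = 434959322)
(4333 + T)*(-49856 + g) = (4333 + 434959322)*(-49856 + 33240) = 434963655*(-16616) = -7227356091480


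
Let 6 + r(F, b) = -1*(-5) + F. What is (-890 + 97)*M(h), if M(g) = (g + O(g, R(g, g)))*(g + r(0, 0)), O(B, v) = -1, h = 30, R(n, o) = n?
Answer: -666913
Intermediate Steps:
r(F, b) = -1 + F (r(F, b) = -6 + (-1*(-5) + F) = -6 + (5 + F) = -1 + F)
M(g) = (-1 + g)² (M(g) = (g - 1)*(g + (-1 + 0)) = (-1 + g)*(g - 1) = (-1 + g)*(-1 + g) = (-1 + g)²)
(-890 + 97)*M(h) = (-890 + 97)*(1 + 30² - 2*30) = -793*(1 + 900 - 60) = -793*841 = -666913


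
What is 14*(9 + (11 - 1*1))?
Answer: 266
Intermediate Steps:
14*(9 + (11 - 1*1)) = 14*(9 + (11 - 1)) = 14*(9 + 10) = 14*19 = 266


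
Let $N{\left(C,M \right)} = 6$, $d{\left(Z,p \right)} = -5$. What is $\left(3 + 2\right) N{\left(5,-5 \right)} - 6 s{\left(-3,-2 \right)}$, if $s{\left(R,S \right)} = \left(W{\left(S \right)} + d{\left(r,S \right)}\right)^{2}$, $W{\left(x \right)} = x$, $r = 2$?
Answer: $-264$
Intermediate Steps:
$s{\left(R,S \right)} = \left(-5 + S\right)^{2}$ ($s{\left(R,S \right)} = \left(S - 5\right)^{2} = \left(-5 + S\right)^{2}$)
$\left(3 + 2\right) N{\left(5,-5 \right)} - 6 s{\left(-3,-2 \right)} = \left(3 + 2\right) 6 - 6 \left(-5 - 2\right)^{2} = 5 \cdot 6 - 6 \left(-7\right)^{2} = 30 - 294 = -264$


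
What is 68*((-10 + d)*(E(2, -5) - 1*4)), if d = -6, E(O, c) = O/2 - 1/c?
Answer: 15232/5 ≈ 3046.4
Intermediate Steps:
E(O, c) = O/2 - 1/c (E(O, c) = O*(½) - 1/c = O/2 - 1/c)
68*((-10 + d)*(E(2, -5) - 1*4)) = 68*((-10 - 6)*(((½)*2 - 1/(-5)) - 1*4)) = 68*(-16*((1 - 1*(-⅕)) - 4)) = 68*(-16*((1 + ⅕) - 4)) = 68*(-16*(6/5 - 4)) = 68*(-16*(-14/5)) = 68*(224/5) = 15232/5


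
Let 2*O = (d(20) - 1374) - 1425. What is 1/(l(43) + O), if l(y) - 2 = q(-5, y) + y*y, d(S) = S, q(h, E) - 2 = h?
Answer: 2/917 ≈ 0.0021810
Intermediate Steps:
q(h, E) = 2 + h
l(y) = -1 + y**2 (l(y) = 2 + ((2 - 5) + y*y) = 2 + (-3 + y**2) = -1 + y**2)
O = -2779/2 (O = ((20 - 1374) - 1425)/2 = (-1354 - 1425)/2 = (1/2)*(-2779) = -2779/2 ≈ -1389.5)
1/(l(43) + O) = 1/((-1 + 43**2) - 2779/2) = 1/((-1 + 1849) - 2779/2) = 1/(1848 - 2779/2) = 1/(917/2) = 2/917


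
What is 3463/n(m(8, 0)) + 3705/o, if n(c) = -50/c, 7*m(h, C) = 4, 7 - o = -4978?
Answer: -6775547/174475 ≈ -38.834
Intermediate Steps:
o = 4985 (o = 7 - 1*(-4978) = 7 + 4978 = 4985)
m(h, C) = 4/7 (m(h, C) = (⅐)*4 = 4/7)
3463/n(m(8, 0)) + 3705/o = 3463/((-50/4/7)) + 3705/4985 = 3463/((-50*7/4)) + 3705*(1/4985) = 3463/(-175/2) + 741/997 = 3463*(-2/175) + 741/997 = -6926/175 + 741/997 = -6775547/174475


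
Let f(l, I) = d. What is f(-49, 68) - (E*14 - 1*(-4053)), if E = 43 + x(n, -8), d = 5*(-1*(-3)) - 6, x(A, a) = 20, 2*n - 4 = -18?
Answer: -4926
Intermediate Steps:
n = -7 (n = 2 + (½)*(-18) = 2 - 9 = -7)
d = 9 (d = 5*3 - 6 = 15 - 6 = 9)
f(l, I) = 9
E = 63 (E = 43 + 20 = 63)
f(-49, 68) - (E*14 - 1*(-4053)) = 9 - (63*14 - 1*(-4053)) = 9 - (882 + 4053) = 9 - 1*4935 = 9 - 4935 = -4926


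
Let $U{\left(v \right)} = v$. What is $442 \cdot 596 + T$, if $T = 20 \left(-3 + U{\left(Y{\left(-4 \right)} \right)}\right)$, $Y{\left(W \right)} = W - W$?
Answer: $263372$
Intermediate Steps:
$Y{\left(W \right)} = 0$
$T = -60$ ($T = 20 \left(-3 + 0\right) = 20 \left(-3\right) = -60$)
$442 \cdot 596 + T = 442 \cdot 596 - 60 = 263432 - 60 = 263372$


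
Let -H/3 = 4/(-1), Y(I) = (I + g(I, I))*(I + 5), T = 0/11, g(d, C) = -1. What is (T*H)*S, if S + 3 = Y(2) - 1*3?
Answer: 0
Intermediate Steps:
T = 0 (T = 0*(1/11) = 0)
Y(I) = (-1 + I)*(5 + I) (Y(I) = (I - 1)*(I + 5) = (-1 + I)*(5 + I))
H = 12 (H = -12/(-1) = -12*(-1) = -3*(-4) = 12)
S = 1 (S = -3 + ((-5 + 2**2 + 4*2) - 1*3) = -3 + ((-5 + 4 + 8) - 3) = -3 + (7 - 3) = -3 + 4 = 1)
(T*H)*S = (0*12)*1 = 0*1 = 0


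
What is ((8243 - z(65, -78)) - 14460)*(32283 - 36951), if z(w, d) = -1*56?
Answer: 28759548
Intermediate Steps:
z(w, d) = -56
((8243 - z(65, -78)) - 14460)*(32283 - 36951) = ((8243 - 1*(-56)) - 14460)*(32283 - 36951) = ((8243 + 56) - 14460)*(-4668) = (8299 - 14460)*(-4668) = -6161*(-4668) = 28759548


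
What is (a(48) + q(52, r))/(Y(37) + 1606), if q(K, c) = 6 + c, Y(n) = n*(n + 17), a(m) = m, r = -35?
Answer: 19/3604 ≈ 0.0052719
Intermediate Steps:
Y(n) = n*(17 + n)
(a(48) + q(52, r))/(Y(37) + 1606) = (48 + (6 - 35))/(37*(17 + 37) + 1606) = (48 - 29)/(37*54 + 1606) = 19/(1998 + 1606) = 19/3604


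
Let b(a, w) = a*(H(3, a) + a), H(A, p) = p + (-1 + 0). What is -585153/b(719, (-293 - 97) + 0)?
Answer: -195051/344401 ≈ -0.56635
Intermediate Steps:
H(A, p) = -1 + p (H(A, p) = p - 1 = -1 + p)
b(a, w) = a*(-1 + 2*a) (b(a, w) = a*((-1 + a) + a) = a*(-1 + 2*a))
-585153/b(719, (-293 - 97) + 0) = -585153*1/(719*(-1 + 2*719)) = -585153*1/(719*(-1 + 1438)) = -585153/(719*1437) = -585153/1033203 = -585153*1/1033203 = -195051/344401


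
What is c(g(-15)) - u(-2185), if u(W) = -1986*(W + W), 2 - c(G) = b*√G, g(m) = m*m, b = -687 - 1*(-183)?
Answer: -8671258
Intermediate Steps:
b = -504 (b = -687 + 183 = -504)
g(m) = m²
c(G) = 2 + 504*√G (c(G) = 2 - (-504)*√G = 2 + 504*√G)
u(W) = -3972*W
c(g(-15)) - u(-2185) = (2 + 504*√((-15)²)) - (-3972)*(-2185) = (2 + 504*√225) - 1*8678820 = (2 + 504*15) - 8678820 = (2 + 7560) - 8678820 = 7562 - 8678820 = -8671258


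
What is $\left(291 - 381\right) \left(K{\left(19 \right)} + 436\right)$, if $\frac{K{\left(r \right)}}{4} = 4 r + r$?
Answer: $-73440$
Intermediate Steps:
$K{\left(r \right)} = 20 r$ ($K{\left(r \right)} = 4 \left(4 r + r\right) = 4 \cdot 5 r = 20 r$)
$\left(291 - 381\right) \left(K{\left(19 \right)} + 436\right) = \left(291 - 381\right) \left(20 \cdot 19 + 436\right) = - 90 \left(380 + 436\right) = \left(-90\right) 816 = -73440$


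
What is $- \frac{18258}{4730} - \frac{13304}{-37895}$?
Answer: $- \frac{5717809}{1629485} \approx -3.509$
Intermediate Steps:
$- \frac{18258}{4730} - \frac{13304}{-37895} = \left(-18258\right) \frac{1}{4730} - - \frac{13304}{37895} = - \frac{9129}{2365} + \frac{13304}{37895} = - \frac{5717809}{1629485}$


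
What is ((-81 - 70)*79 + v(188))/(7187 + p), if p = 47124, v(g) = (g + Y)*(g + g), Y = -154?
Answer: 855/54311 ≈ 0.015743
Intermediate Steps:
v(g) = 2*g*(-154 + g) (v(g) = (g - 154)*(g + g) = (-154 + g)*(2*g) = 2*g*(-154 + g))
((-81 - 70)*79 + v(188))/(7187 + p) = ((-81 - 70)*79 + 2*188*(-154 + 188))/(7187 + 47124) = (-151*79 + 2*188*34)/54311 = (-11929 + 12784)*(1/54311) = 855*(1/54311) = 855/54311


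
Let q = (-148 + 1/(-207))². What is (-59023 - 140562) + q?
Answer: -7613391896/42849 ≈ -1.7768e+5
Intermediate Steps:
q = 938625769/42849 (q = (-148 - 1/207)² = (-30637/207)² = 938625769/42849 ≈ 21905.)
(-59023 - 140562) + q = (-59023 - 140562) + 938625769/42849 = -199585 + 938625769/42849 = -7613391896/42849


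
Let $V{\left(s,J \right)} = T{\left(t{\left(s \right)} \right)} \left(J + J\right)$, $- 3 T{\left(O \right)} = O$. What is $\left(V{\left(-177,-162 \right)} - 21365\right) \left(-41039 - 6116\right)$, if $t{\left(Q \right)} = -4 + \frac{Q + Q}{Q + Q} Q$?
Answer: $1929252515$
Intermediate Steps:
$t{\left(Q \right)} = -4 + Q$ ($t{\left(Q \right)} = -4 + \frac{2 Q}{2 Q} Q = -4 + 2 Q \frac{1}{2 Q} Q = -4 + 1 Q = -4 + Q$)
$T{\left(O \right)} = - \frac{O}{3}$
$V{\left(s,J \right)} = 2 J \left(\frac{4}{3} - \frac{s}{3}\right)$ ($V{\left(s,J \right)} = - \frac{-4 + s}{3} \left(J + J\right) = \left(\frac{4}{3} - \frac{s}{3}\right) 2 J = 2 J \left(\frac{4}{3} - \frac{s}{3}\right)$)
$\left(V{\left(-177,-162 \right)} - 21365\right) \left(-41039 - 6116\right) = \left(\frac{2}{3} \left(-162\right) \left(4 - -177\right) - 21365\right) \left(-41039 - 6116\right) = \left(\frac{2}{3} \left(-162\right) \left(4 + 177\right) - 21365\right) \left(-47155\right) = \left(\frac{2}{3} \left(-162\right) 181 - 21365\right) \left(-47155\right) = \left(-19548 - 21365\right) \left(-47155\right) = \left(-40913\right) \left(-47155\right) = 1929252515$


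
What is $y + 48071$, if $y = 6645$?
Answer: $54716$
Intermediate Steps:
$y + 48071 = 6645 + 48071 = 54716$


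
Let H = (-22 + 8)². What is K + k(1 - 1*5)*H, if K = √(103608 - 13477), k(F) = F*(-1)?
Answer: 784 + √90131 ≈ 1084.2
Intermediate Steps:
H = 196 (H = (-14)² = 196)
k(F) = -F
K = √90131 ≈ 300.22
K + k(1 - 1*5)*H = √90131 - (1 - 1*5)*196 = √90131 - (1 - 5)*196 = √90131 - 1*(-4)*196 = √90131 + 4*196 = √90131 + 784 = 784 + √90131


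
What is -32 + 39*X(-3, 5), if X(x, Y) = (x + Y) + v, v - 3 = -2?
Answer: 85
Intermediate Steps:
v = 1 (v = 3 - 2 = 1)
X(x, Y) = 1 + Y + x (X(x, Y) = (x + Y) + 1 = (Y + x) + 1 = 1 + Y + x)
-32 + 39*X(-3, 5) = -32 + 39*(1 + 5 - 3) = -32 + 39*3 = -32 + 117 = 85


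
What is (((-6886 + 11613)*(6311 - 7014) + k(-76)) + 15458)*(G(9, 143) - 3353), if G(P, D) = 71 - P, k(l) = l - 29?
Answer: 10885732848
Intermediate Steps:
k(l) = -29 + l
(((-6886 + 11613)*(6311 - 7014) + k(-76)) + 15458)*(G(9, 143) - 3353) = (((-6886 + 11613)*(6311 - 7014) + (-29 - 76)) + 15458)*((71 - 1*9) - 3353) = ((4727*(-703) - 105) + 15458)*((71 - 9) - 3353) = ((-3323081 - 105) + 15458)*(62 - 3353) = (-3323186 + 15458)*(-3291) = -3307728*(-3291) = 10885732848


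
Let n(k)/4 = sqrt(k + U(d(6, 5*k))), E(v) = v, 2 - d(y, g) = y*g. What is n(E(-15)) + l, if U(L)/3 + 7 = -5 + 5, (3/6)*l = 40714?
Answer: 81428 + 24*I ≈ 81428.0 + 24.0*I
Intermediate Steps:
l = 81428 (l = 2*40714 = 81428)
d(y, g) = 2 - g*y (d(y, g) = 2 - y*g = 2 - g*y)
U(L) = -21 (U(L) = -21 + 3*(-5 + 5) = -21 + 3*0 = -21 + 0 = -21)
n(k) = 4*sqrt(-21 + k) (n(k) = 4*sqrt(k - 21) = 4*sqrt(-21 + k))
n(E(-15)) + l = 4*sqrt(-21 - 15) + 81428 = 4*sqrt(-36) + 81428 = 4*(6*I) + 81428 = 24*I + 81428 = 81428 + 24*I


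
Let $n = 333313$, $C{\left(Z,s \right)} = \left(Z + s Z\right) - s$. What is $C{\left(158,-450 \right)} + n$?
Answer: $262821$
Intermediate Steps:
$C{\left(Z,s \right)} = Z - s + Z s$ ($C{\left(Z,s \right)} = \left(Z + Z s\right) - s = Z - s + Z s$)
$C{\left(158,-450 \right)} + n = \left(158 - -450 + 158 \left(-450\right)\right) + 333313 = \left(158 + 450 - 71100\right) + 333313 = -70492 + 333313 = 262821$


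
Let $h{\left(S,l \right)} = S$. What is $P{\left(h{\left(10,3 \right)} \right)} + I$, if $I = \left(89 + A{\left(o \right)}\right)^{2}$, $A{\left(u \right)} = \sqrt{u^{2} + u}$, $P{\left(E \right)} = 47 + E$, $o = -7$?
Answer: $8020 + 178 \sqrt{42} \approx 9173.6$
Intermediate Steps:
$A{\left(u \right)} = \sqrt{u + u^{2}}$
$I = \left(89 + \sqrt{42}\right)^{2}$ ($I = \left(89 + \sqrt{- 7 \left(1 - 7\right)}\right)^{2} = \left(89 + \sqrt{\left(-7\right) \left(-6\right)}\right)^{2} = \left(89 + \sqrt{42}\right)^{2} \approx 9116.6$)
$P{\left(h{\left(10,3 \right)} \right)} + I = \left(47 + 10\right) + \left(89 + \sqrt{42}\right)^{2} = 57 + \left(89 + \sqrt{42}\right)^{2}$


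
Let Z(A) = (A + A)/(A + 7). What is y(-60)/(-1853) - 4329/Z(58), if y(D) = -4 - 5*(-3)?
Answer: -521407681/214948 ≈ -2425.7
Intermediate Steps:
Z(A) = 2*A/(7 + A) (Z(A) = (2*A)/(7 + A) = 2*A/(7 + A))
y(D) = 11 (y(D) = -4 + 15 = 11)
y(-60)/(-1853) - 4329/Z(58) = 11/(-1853) - 4329/(2*58/(7 + 58)) = 11*(-1/1853) - 4329/(2*58/65) = -11/1853 - 4329/(2*58*(1/65)) = -11/1853 - 4329/116/65 = -11/1853 - 4329*65/116 = -11/1853 - 281385/116 = -521407681/214948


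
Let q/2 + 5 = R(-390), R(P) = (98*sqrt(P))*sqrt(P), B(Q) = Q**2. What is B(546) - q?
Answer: 374566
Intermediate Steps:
R(P) = 98*P
q = -76450 (q = -10 + 2*(98*(-390)) = -10 + 2*(-38220) = -10 - 76440 = -76450)
B(546) - q = 546**2 - 1*(-76450) = 298116 + 76450 = 374566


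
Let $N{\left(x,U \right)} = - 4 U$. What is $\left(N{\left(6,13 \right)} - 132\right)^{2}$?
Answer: $33856$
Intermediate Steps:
$\left(N{\left(6,13 \right)} - 132\right)^{2} = \left(\left(-4\right) 13 - 132\right)^{2} = \left(-52 - 132\right)^{2} = \left(-184\right)^{2} = 33856$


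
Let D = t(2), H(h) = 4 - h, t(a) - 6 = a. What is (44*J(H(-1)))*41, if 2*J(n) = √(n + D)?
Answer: 902*√13 ≈ 3252.2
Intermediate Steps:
t(a) = 6 + a
D = 8 (D = 6 + 2 = 8)
J(n) = √(8 + n)/2 (J(n) = √(n + 8)/2 = √(8 + n)/2)
(44*J(H(-1)))*41 = (44*(√(8 + (4 - 1*(-1)))/2))*41 = (44*(√(8 + (4 + 1))/2))*41 = (44*(√(8 + 5)/2))*41 = (44*(√13/2))*41 = (22*√13)*41 = 902*√13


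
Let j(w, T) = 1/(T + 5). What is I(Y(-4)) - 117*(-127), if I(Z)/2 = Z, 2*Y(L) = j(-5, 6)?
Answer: 163450/11 ≈ 14859.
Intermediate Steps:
j(w, T) = 1/(5 + T)
Y(L) = 1/22 (Y(L) = 1/(2*(5 + 6)) = (1/2)/11 = (1/2)*(1/11) = 1/22)
I(Z) = 2*Z
I(Y(-4)) - 117*(-127) = 2*(1/22) - 117*(-127) = 1/11 + 14859 = 163450/11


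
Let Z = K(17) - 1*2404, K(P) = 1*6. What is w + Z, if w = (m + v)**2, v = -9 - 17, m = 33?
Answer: -2349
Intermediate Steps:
K(P) = 6
v = -26
w = 49 (w = (33 - 26)**2 = 7**2 = 49)
Z = -2398 (Z = 6 - 1*2404 = 6 - 2404 = -2398)
w + Z = 49 - 2398 = -2349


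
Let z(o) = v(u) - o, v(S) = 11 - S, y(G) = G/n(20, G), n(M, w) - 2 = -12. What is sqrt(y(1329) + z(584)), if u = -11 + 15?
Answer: I*sqrt(70990)/10 ≈ 26.644*I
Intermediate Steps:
u = 4
n(M, w) = -10 (n(M, w) = 2 - 12 = -10)
y(G) = -G/10 (y(G) = G/(-10) = G*(-1/10) = -G/10)
z(o) = 7 - o (z(o) = (11 - 1*4) - o = (11 - 4) - o = 7 - o)
sqrt(y(1329) + z(584)) = sqrt(-1/10*1329 + (7 - 1*584)) = sqrt(-1329/10 + (7 - 584)) = sqrt(-1329/10 - 577) = sqrt(-7099/10) = I*sqrt(70990)/10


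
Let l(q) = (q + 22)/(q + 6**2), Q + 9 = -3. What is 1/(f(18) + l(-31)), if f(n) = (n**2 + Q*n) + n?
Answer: 5/621 ≈ 0.0080515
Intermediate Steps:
Q = -12 (Q = -9 - 3 = -12)
f(n) = n**2 - 11*n (f(n) = (n**2 - 12*n) + n = n**2 - 11*n)
l(q) = (22 + q)/(36 + q) (l(q) = (22 + q)/(q + 36) = (22 + q)/(36 + q))
1/(f(18) + l(-31)) = 1/(18*(-11 + 18) + (22 - 31)/(36 - 31)) = 1/(18*7 - 9/5) = 1/(126 + (1/5)*(-9)) = 1/(126 - 9/5) = 1/(621/5) = 5/621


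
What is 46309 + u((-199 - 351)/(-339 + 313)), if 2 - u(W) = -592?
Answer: 46903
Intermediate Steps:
u(W) = 594 (u(W) = 2 - 1*(-592) = 2 + 592 = 594)
46309 + u((-199 - 351)/(-339 + 313)) = 46309 + 594 = 46903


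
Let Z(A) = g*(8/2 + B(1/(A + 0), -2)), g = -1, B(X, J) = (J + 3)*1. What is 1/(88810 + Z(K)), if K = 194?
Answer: 1/88805 ≈ 1.1261e-5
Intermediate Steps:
B(X, J) = 3 + J (B(X, J) = (3 + J)*1 = 3 + J)
Z(A) = -5 (Z(A) = -(8/2 + (3 - 2)) = -(8*(½) + 1) = -(4 + 1) = -1*5 = -5)
1/(88810 + Z(K)) = 1/(88810 - 5) = 1/88805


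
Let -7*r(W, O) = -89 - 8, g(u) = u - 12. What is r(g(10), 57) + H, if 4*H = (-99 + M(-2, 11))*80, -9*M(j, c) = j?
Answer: -123587/63 ≈ -1961.7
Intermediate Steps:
M(j, c) = -j/9
g(u) = -12 + u
r(W, O) = 97/7 (r(W, O) = -(-89 - 8)/7 = -⅐*(-97) = 97/7)
H = -17780/9 (H = ((-99 - ⅑*(-2))*80)/4 = ((-99 + 2/9)*80)/4 = (-889/9*80)/4 = (¼)*(-71120/9) = -17780/9 ≈ -1975.6)
r(g(10), 57) + H = 97/7 - 17780/9 = -123587/63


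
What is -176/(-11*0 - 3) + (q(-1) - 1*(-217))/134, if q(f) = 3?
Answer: 12122/201 ≈ 60.308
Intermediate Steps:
-176/(-11*0 - 3) + (q(-1) - 1*(-217))/134 = -176/(-11*0 - 3) + (3 - 1*(-217))/134 = -176/(0 - 3) + (3 + 217)*(1/134) = -176/(-3) + 220*(1/134) = -176*(-⅓) + 110/67 = 176/3 + 110/67 = 12122/201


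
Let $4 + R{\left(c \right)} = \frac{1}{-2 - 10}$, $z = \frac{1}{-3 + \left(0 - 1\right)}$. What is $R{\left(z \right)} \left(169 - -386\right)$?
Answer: $- \frac{9065}{4} \approx -2266.3$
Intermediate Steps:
$z = - \frac{1}{4}$ ($z = \frac{1}{-3 - 1} = \frac{1}{-4} = - \frac{1}{4} \approx -0.25$)
$R{\left(c \right)} = - \frac{49}{12}$ ($R{\left(c \right)} = -4 + \frac{1}{-2 - 10} = -4 + \frac{1}{-12} = -4 - \frac{1}{12} = - \frac{49}{12}$)
$R{\left(z \right)} \left(169 - -386\right) = - \frac{49 \left(169 - -386\right)}{12} = - \frac{49 \left(169 + 386\right)}{12} = \left(- \frac{49}{12}\right) 555 = - \frac{9065}{4}$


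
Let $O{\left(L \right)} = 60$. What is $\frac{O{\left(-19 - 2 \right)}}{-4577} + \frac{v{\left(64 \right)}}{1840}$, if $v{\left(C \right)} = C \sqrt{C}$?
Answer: $\frac{6068}{22885} \approx 0.26515$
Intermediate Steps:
$v{\left(C \right)} = C^{\frac{3}{2}}$
$\frac{O{\left(-19 - 2 \right)}}{-4577} + \frac{v{\left(64 \right)}}{1840} = \frac{60}{-4577} + \frac{64^{\frac{3}{2}}}{1840} = 60 \left(- \frac{1}{4577}\right) + 512 \cdot \frac{1}{1840} = - \frac{60}{4577} + \frac{32}{115} = \frac{6068}{22885}$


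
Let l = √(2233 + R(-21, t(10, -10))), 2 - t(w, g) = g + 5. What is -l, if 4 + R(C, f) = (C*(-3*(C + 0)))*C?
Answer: -2*√7503 ≈ -173.24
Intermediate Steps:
t(w, g) = -3 - g (t(w, g) = 2 - (g + 5) = 2 - (5 + g) = 2 + (-5 - g) = -3 - g)
R(C, f) = -4 - 3*C³ (R(C, f) = -4 + (C*(-3*(C + 0)))*C = -4 + (C*(-3*C))*C = -4 + (-3*C²)*C = -4 - 3*C³)
l = 2*√7503 (l = √(2233 + (-4 - 3*(-21)³)) = √(2233 + (-4 - 3*(-9261))) = √(2233 + (-4 + 27783)) = √(2233 + 27779) = √30012 = 2*√7503 ≈ 173.24)
-l = -2*√7503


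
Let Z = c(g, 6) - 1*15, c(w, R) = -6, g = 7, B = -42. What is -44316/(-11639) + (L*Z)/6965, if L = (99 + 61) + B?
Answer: 39974214/11580805 ≈ 3.4518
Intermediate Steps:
L = 118 (L = (99 + 61) - 42 = 160 - 42 = 118)
Z = -21 (Z = -6 - 1*15 = -6 - 15 = -21)
-44316/(-11639) + (L*Z)/6965 = -44316/(-11639) + (118*(-21))/6965 = -44316*(-1/11639) - 2478*1/6965 = 44316/11639 - 354/995 = 39974214/11580805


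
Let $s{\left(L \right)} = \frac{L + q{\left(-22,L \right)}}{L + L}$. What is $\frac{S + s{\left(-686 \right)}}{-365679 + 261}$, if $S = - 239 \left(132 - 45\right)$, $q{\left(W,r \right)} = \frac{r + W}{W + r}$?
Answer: $\frac{28527311}{501353496} \approx 0.056901$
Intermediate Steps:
$q{\left(W,r \right)} = 1$ ($q{\left(W,r \right)} = \frac{W + r}{W + r} = 1$)
$S = -20793$ ($S = \left(-239\right) 87 = -20793$)
$s{\left(L \right)} = \frac{1 + L}{2 L}$ ($s{\left(L \right)} = \frac{L + 1}{L + L} = \frac{1 + L}{2 L}$)
$\frac{S + s{\left(-686 \right)}}{-365679 + 261} = \frac{-20793 + \frac{1 - 686}{2 \left(-686\right)}}{-365679 + 261} = \frac{-20793 + \frac{1}{2} \left(- \frac{1}{686}\right) \left(-685\right)}{-365418} = \left(-20793 + \frac{685}{1372}\right) \left(- \frac{1}{365418}\right) = \left(- \frac{28527311}{1372}\right) \left(- \frac{1}{365418}\right) = \frac{28527311}{501353496}$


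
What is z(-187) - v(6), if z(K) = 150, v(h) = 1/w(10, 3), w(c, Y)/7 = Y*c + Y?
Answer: 34649/231 ≈ 150.00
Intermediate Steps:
w(c, Y) = 7*Y + 7*Y*c (w(c, Y) = 7*(Y*c + Y) = 7*(Y + Y*c) = 7*Y + 7*Y*c)
v(h) = 1/231 (v(h) = 1/(7*3*(1 + 10)) = 1/(7*3*11) = 1/231)
z(-187) - v(6) = 150 - 1*1/231 = 150 - 1/231 = 34649/231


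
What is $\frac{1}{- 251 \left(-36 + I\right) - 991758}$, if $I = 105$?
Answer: $- \frac{1}{1009077} \approx -9.9101 \cdot 10^{-7}$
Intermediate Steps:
$\frac{1}{- 251 \left(-36 + I\right) - 991758} = \frac{1}{- 251 \left(-36 + 105\right) - 991758} = \frac{1}{\left(-251\right) 69 - 991758} = \frac{1}{-17319 - 991758} = \frac{1}{-1009077} = - \frac{1}{1009077}$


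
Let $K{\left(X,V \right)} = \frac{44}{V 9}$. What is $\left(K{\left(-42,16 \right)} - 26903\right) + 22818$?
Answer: $- \frac{147049}{36} \approx -4084.7$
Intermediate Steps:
$K{\left(X,V \right)} = \frac{44}{9 V}$
$\left(K{\left(-42,16 \right)} - 26903\right) + 22818 = \left(\frac{44}{9 \cdot 16} - 26903\right) + 22818 = \left(\frac{44}{9} \cdot \frac{1}{16} - 26903\right) + 22818 = \left(\frac{11}{36} - 26903\right) + 22818 = - \frac{968497}{36} + 22818 = - \frac{147049}{36}$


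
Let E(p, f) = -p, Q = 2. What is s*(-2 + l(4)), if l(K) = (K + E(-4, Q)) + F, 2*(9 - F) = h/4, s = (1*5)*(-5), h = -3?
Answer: -3075/8 ≈ -384.38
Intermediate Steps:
s = -25 (s = 5*(-5) = -25)
F = 75/8 (F = 9 - (-3)/(2*4) = 9 - 1/2*(-3/4) = 9 + 3/8 = 75/8 ≈ 9.3750)
l(K) = 107/8 + K (l(K) = (K - 1*(-4)) + 75/8 = (K + 4) + 75/8 = (4 + K) + 75/8 = 107/8 + K)
s*(-2 + l(4)) = -25*(-2 + (107/8 + 4)) = -25*(-2 + 139/8) = -25*123/8 = -3075/8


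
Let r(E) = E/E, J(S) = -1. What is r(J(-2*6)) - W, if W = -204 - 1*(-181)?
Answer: 24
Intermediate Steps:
r(E) = 1
W = -23 (W = -204 + 181 = -23)
r(J(-2*6)) - W = 1 - 1*(-23) = 1 + 23 = 24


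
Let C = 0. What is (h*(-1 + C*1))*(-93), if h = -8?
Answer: -744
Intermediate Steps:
(h*(-1 + C*1))*(-93) = -8*(-1 + 0*1)*(-93) = -8*(-1 + 0)*(-93) = -8*(-1)*(-93) = 8*(-93) = -744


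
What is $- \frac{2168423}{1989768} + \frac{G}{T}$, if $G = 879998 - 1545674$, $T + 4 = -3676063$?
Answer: $- \frac{6646727429173}{7314520482456} \approx -0.9087$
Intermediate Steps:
$T = -3676067$ ($T = -4 - 3676063 = -3676067$)
$G = -665676$ ($G = 879998 - 1545674 = -665676$)
$- \frac{2168423}{1989768} + \frac{G}{T} = - \frac{2168423}{1989768} - \frac{665676}{-3676067} = \left(-2168423\right) \frac{1}{1989768} - - \frac{665676}{3676067} = - \frac{2168423}{1989768} + \frac{665676}{3676067} = - \frac{6646727429173}{7314520482456}$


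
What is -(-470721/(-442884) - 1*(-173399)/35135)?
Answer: -31111475017/5186909780 ≈ -5.9981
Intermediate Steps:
-(-470721/(-442884) - 1*(-173399)/35135) = -(-470721*(-1/442884) + 173399*(1/35135)) = -(156907/147628 + 173399/35135) = -1*31111475017/5186909780 = -31111475017/5186909780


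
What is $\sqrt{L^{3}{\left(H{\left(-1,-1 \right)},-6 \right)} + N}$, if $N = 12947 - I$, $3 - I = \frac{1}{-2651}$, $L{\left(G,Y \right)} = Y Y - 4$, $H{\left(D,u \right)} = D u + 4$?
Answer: $\frac{37 \sqrt{234663869}}{2651} \approx 213.8$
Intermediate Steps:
$H{\left(D,u \right)} = 4 + D u$
$L{\left(G,Y \right)} = -4 + Y^{2}$ ($L{\left(G,Y \right)} = Y^{2} - 4 = -4 + Y^{2}$)
$I = \frac{7954}{2651}$ ($I = 3 - \frac{1}{-2651} = 3 - - \frac{1}{2651} = 3 + \frac{1}{2651} = \frac{7954}{2651} \approx 3.0004$)
$N = \frac{34314543}{2651}$ ($N = 12947 - \frac{7954}{2651} = \frac{34314543}{2651} \approx 12944.0$)
$\sqrt{L^{3}{\left(H{\left(-1,-1 \right)},-6 \right)} + N} = \sqrt{\left(-4 + \left(-6\right)^{2}\right)^{3} + \frac{34314543}{2651}} = \sqrt{\left(-4 + 36\right)^{3} + \frac{34314543}{2651}} = \sqrt{32^{3} + \frac{34314543}{2651}} = \sqrt{32768 + \frac{34314543}{2651}} = \sqrt{\frac{121182511}{2651}} = \frac{37 \sqrt{234663869}}{2651}$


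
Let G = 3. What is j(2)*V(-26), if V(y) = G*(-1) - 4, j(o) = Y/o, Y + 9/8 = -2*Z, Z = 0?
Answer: 63/16 ≈ 3.9375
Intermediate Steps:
Y = -9/8 (Y = -9/8 - 2*0 = -9/8 + 0 = -9/8 ≈ -1.1250)
j(o) = -9/(8*o)
V(y) = -7 (V(y) = 3*(-1) - 4 = -3 - 4 = -7)
j(2)*V(-26) = -9/8/2*(-7) = -9/8*½*(-7) = -9/16*(-7) = 63/16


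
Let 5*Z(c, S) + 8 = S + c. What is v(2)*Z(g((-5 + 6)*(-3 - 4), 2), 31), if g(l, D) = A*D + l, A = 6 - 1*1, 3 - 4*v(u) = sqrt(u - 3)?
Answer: 39/10 - 13*I/10 ≈ 3.9 - 1.3*I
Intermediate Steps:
v(u) = 3/4 - sqrt(-3 + u)/4 (v(u) = 3/4 - sqrt(u - 3)/4 = 3/4 - sqrt(-3 + u)/4)
A = 5 (A = 6 - 1 = 5)
g(l, D) = l + 5*D (g(l, D) = 5*D + l = l + 5*D)
Z(c, S) = -8/5 + S/5 + c/5 (Z(c, S) = -8/5 + (S + c)/5 = -8/5 + (S/5 + c/5) = -8/5 + S/5 + c/5)
v(2)*Z(g((-5 + 6)*(-3 - 4), 2), 31) = (3/4 - sqrt(-3 + 2)/4)*(-8/5 + (1/5)*31 + ((-5 + 6)*(-3 - 4) + 5*2)/5) = (3/4 - I/4)*(-8/5 + 31/5 + (1*(-7) + 10)/5) = (3/4 - I/4)*(-8/5 + 31/5 + (-7 + 10)/5) = (3/4 - I/4)*(-8/5 + 31/5 + (1/5)*3) = (3/4 - I/4)*(-8/5 + 31/5 + 3/5) = (3/4 - I/4)*(26/5) = 39/10 - 13*I/10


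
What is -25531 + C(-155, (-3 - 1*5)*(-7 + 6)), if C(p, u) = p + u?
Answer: -25678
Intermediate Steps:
-25531 + C(-155, (-3 - 1*5)*(-7 + 6)) = -25531 + (-155 + (-3 - 1*5)*(-7 + 6)) = -25531 + (-155 + (-3 - 5)*(-1)) = -25531 + (-155 - 8*(-1)) = -25531 + (-155 + 8) = -25531 - 147 = -25678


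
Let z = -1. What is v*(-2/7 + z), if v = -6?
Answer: 54/7 ≈ 7.7143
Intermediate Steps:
v*(-2/7 + z) = -6*(-2/7 - 1) = -6*(-9/7) = 54/7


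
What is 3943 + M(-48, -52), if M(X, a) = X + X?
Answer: 3847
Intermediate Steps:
M(X, a) = 2*X
3943 + M(-48, -52) = 3943 + 2*(-48) = 3943 - 96 = 3847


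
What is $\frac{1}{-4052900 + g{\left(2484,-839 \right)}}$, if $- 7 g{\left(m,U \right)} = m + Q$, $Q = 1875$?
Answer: $- \frac{7}{28374659} \approx -2.467 \cdot 10^{-7}$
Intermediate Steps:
$g{\left(m,U \right)} = - \frac{1875}{7} - \frac{m}{7}$ ($g{\left(m,U \right)} = - \frac{m + 1875}{7} = - \frac{1875 + m}{7} = - \frac{1875}{7} - \frac{m}{7}$)
$\frac{1}{-4052900 + g{\left(2484,-839 \right)}} = \frac{1}{-4052900 - \frac{4359}{7}} = \frac{1}{- \frac{28374659}{7}} = - \frac{7}{28374659}$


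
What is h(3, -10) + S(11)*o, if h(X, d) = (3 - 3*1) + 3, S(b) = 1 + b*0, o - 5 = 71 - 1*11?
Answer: 68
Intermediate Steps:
o = 65 (o = 5 + (71 - 1*11) = 5 + (71 - 11) = 5 + 60 = 65)
S(b) = 1 (S(b) = 1 + 0 = 1)
h(X, d) = 3 (h(X, d) = (3 - 3) + 3 = 0 + 3 = 3)
h(3, -10) + S(11)*o = 3 + 1*65 = 3 + 65 = 68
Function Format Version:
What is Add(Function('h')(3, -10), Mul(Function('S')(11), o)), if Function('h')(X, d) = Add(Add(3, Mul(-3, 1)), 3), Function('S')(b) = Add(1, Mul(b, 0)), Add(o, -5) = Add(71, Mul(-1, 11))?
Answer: 68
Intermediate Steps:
o = 65 (o = Add(5, Add(71, Mul(-1, 11))) = Add(5, Add(71, -11)) = Add(5, 60) = 65)
Function('S')(b) = 1 (Function('S')(b) = Add(1, 0) = 1)
Function('h')(X, d) = 3 (Function('h')(X, d) = Add(Add(3, -3), 3) = Add(0, 3) = 3)
Add(Function('h')(3, -10), Mul(Function('S')(11), o)) = Add(3, Mul(1, 65)) = Add(3, 65) = 68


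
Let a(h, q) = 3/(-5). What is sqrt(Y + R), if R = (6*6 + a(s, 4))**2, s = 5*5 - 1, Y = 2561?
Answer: 7*sqrt(1946)/5 ≈ 61.759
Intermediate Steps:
s = 24 (s = 25 - 1 = 24)
a(h, q) = -3/5 (a(h, q) = 3*(-1/5) = -3/5)
R = 31329/25 (R = (6*6 - 3/5)**2 = (36 - 3/5)**2 = (177/5)**2 = 31329/25 ≈ 1253.2)
sqrt(Y + R) = sqrt(2561 + 31329/25) = sqrt(95354/25) = 7*sqrt(1946)/5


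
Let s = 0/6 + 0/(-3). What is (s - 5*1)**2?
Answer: 25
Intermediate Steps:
s = 0 (s = 0*(1/6) + 0*(-1/3) = 0 + 0 = 0)
(s - 5*1)**2 = (0 - 5*1)**2 = (0 - 5)**2 = (-5)**2 = 25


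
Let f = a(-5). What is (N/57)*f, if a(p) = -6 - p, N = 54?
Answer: -18/19 ≈ -0.94737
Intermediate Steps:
f = -1 (f = -6 - 1*(-5) = -6 + 5 = -1)
(N/57)*f = (54/57)*(-1) = (54*(1/57))*(-1) = (18/19)*(-1) = -18/19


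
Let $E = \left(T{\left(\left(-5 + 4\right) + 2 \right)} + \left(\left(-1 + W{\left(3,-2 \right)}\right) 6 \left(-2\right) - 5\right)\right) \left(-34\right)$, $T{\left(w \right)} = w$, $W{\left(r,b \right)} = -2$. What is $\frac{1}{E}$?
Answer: $- \frac{1}{1088} \approx -0.00091912$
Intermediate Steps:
$E = -1088$ ($E = \left(\left(\left(-5 + 4\right) + 2\right) - \left(5 - \left(-1 - 2\right) 6 \left(-2\right)\right)\right) \left(-34\right) = \left(\left(-1 + 2\right) - \left(5 - \left(-3\right) 6 \left(-2\right)\right)\right) \left(-34\right) = \left(1 - -31\right) \left(-34\right) = \left(1 + \left(36 - 5\right)\right) \left(-34\right) = \left(1 + 31\right) \left(-34\right) = 32 \left(-34\right) = -1088$)
$\frac{1}{E} = \frac{1}{-1088} = - \frac{1}{1088}$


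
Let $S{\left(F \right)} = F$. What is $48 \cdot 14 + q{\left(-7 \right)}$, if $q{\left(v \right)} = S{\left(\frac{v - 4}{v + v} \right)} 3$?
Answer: $\frac{9441}{14} \approx 674.36$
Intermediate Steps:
$q{\left(v \right)} = \frac{3 \left(-4 + v\right)}{2 v}$ ($q{\left(v \right)} = \frac{v - 4}{v + v} 3 = \frac{-4 + v}{2 v} 3 = \frac{3 \left(-4 + v\right)}{2 v}$)
$48 \cdot 14 + q{\left(-7 \right)} = 48 \cdot 14 + \left(\frac{3}{2} - \frac{6}{-7}\right) = 672 + \left(\frac{3}{2} - - \frac{6}{7}\right) = 672 + \left(\frac{3}{2} + \frac{6}{7}\right) = 672 + \frac{33}{14} = \frac{9441}{14}$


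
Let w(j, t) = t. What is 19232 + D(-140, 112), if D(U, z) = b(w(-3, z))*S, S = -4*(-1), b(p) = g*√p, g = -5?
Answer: 19232 - 80*√7 ≈ 19020.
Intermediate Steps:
b(p) = -5*√p
S = 4
D(U, z) = -20*√z (D(U, z) = -5*√z*4 = -20*√z)
19232 + D(-140, 112) = 19232 - 80*√7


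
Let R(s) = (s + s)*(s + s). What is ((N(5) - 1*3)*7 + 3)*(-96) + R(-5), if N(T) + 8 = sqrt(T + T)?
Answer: 7204 - 672*sqrt(10) ≈ 5079.0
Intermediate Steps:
N(T) = -8 + sqrt(2)*sqrt(T) (N(T) = -8 + sqrt(T + T) = -8 + sqrt(2*T) = -8 + sqrt(2)*sqrt(T))
R(s) = 4*s**2 (R(s) = (2*s)*(2*s) = 4*s**2)
((N(5) - 1*3)*7 + 3)*(-96) + R(-5) = (((-8 + sqrt(2)*sqrt(5)) - 1*3)*7 + 3)*(-96) + 4*(-5)**2 = (((-8 + sqrt(10)) - 3)*7 + 3)*(-96) + 4*25 = ((-11 + sqrt(10))*7 + 3)*(-96) + 100 = ((-77 + 7*sqrt(10)) + 3)*(-96) + 100 = (-74 + 7*sqrt(10))*(-96) + 100 = (7104 - 672*sqrt(10)) + 100 = 7204 - 672*sqrt(10)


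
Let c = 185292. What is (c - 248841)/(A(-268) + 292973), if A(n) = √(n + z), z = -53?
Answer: -809484399/3731877350 + 2763*I*√321/3731877350 ≈ -0.21691 + 1.3265e-5*I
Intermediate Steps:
A(n) = √(-53 + n) (A(n) = √(n - 53) = √(-53 + n))
(c - 248841)/(A(-268) + 292973) = (185292 - 248841)/(√(-53 - 268) + 292973) = -63549/(√(-321) + 292973) = -63549/(I*√321 + 292973) = -63549/(292973 + I*√321)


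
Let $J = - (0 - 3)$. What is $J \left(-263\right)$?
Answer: $-789$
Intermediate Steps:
$J = 3$ ($J = \left(-1\right) \left(-3\right) = 3$)
$J \left(-263\right) = 3 \left(-263\right) = -789$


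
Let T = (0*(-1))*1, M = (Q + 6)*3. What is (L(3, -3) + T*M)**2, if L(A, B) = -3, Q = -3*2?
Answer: 9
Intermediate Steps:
Q = -6
M = 0 (M = (-6 + 6)*3 = 0*3 = 0)
T = 0 (T = 0*1 = 0)
(L(3, -3) + T*M)**2 = (-3 + 0*0)**2 = (-3 + 0)**2 = (-3)**2 = 9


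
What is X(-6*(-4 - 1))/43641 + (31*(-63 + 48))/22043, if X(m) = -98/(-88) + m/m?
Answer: -296948287/14109018924 ≈ -0.021047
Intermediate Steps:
X(m) = 93/44 (X(m) = -98*(-1/88) + 1 = 49/44 + 1 = 93/44)
X(-6*(-4 - 1))/43641 + (31*(-63 + 48))/22043 = (93/44)/43641 + (31*(-63 + 48))/22043 = (93/44)*(1/43641) + (31*(-15))*(1/22043) = 31/640068 - 465*1/22043 = 31/640068 - 465/22043 = -296948287/14109018924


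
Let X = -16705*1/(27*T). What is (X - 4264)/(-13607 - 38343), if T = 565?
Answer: 2602561/31699890 ≈ 0.082100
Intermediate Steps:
X = -3341/3051 (X = -16705/(565*27) = -16705/15255 = -16705*1/15255 = -3341/3051 ≈ -1.0951)
(X - 4264)/(-13607 - 38343) = (-3341/3051 - 4264)/(-13607 - 38343) = -13012805/3051/(-51950) = -13012805/3051*(-1/51950) = 2602561/31699890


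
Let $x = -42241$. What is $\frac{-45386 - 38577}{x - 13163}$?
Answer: $\frac{83963}{55404} \approx 1.5155$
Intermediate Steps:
$\frac{-45386 - 38577}{x - 13163} = \frac{-45386 - 38577}{-42241 - 13163} = - \frac{83963}{-55404} = \left(-83963\right) \left(- \frac{1}{55404}\right) = \frac{83963}{55404}$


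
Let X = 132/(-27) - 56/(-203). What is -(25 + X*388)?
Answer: 460627/261 ≈ 1764.9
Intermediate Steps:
X = -1204/261 (X = 132*(-1/27) - 56*(-1/203) = -44/9 + 8/29 = -1204/261 ≈ -4.6130)
-(25 + X*388) = -(25 - 1204/261*388) = -(25 - 467152/261) = -1*(-460627/261) = 460627/261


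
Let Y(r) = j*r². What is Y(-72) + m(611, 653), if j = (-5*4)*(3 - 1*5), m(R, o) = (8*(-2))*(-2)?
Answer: 207392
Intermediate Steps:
m(R, o) = 32 (m(R, o) = -16*(-2) = 32)
j = 40 (j = -20*(3 - 5) = -20*(-2) = 40)
Y(r) = 40*r²
Y(-72) + m(611, 653) = 40*(-72)² + 32 = 40*5184 + 32 = 207360 + 32 = 207392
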